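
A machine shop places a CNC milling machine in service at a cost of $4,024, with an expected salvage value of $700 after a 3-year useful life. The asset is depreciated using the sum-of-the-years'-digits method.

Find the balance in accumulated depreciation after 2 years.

Depreciable base = $4,024 − $700 = $3,324.
Sum of the years' digits = 3+2+1 = 6.
Year 1: $3,324 × 3/6 = $1,662. Book value $2,362.
Year 2: $3,324 × 2/6 = $1,108. Book value $1,254.
Accumulated through year 2 = $4,024 − $1,254 = $2,770.

$2,770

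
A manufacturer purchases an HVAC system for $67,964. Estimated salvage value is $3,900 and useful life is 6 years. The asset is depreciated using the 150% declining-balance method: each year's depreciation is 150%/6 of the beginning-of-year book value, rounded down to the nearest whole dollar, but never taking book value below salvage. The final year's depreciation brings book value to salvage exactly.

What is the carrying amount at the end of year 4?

Depreciable base = $67,964 − $3,900 = $64,064.
Year 1: ⌊$67,964 × 150%/6⌋ = $16,991. Book value $50,973.
Year 2: ⌊$50,973 × 150%/6⌋ = $12,743. Book value $38,230.
Year 3: ⌊$38,230 × 150%/6⌋ = $9,557. Book value $28,673.
Year 4: ⌊$28,673 × 150%/6⌋ = $7,168. Book value $21,505.

$21,505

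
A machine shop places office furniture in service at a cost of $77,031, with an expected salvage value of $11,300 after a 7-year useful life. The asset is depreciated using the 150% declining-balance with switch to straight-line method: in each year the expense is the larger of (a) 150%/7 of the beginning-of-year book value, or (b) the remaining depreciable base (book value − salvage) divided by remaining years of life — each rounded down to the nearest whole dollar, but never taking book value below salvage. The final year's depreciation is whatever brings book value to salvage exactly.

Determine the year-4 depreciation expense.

$8,007

Depreciable base = $77,031 − $11,300 = $65,731.
Year 1: DB = ⌊$77,031 × 150%/7⌋ = $16,506; SL = ⌊$65,731/7⌋ = $9,390 → take DB $16,506. Book value $60,525.
Year 2: DB = ⌊$60,525 × 150%/7⌋ = $12,969; SL = ⌊$49,225/6⌋ = $8,204 → take DB $12,969. Book value $47,556.
Year 3: DB = ⌊$47,556 × 150%/7⌋ = $10,190; SL = ⌊$36,256/5⌋ = $7,251 → take DB $10,190. Book value $37,366.
Year 4: DB = ⌊$37,366 × 150%/7⌋ = $8,007; SL = ⌊$26,066/4⌋ = $6,516 → take DB $8,007. Book value $29,359.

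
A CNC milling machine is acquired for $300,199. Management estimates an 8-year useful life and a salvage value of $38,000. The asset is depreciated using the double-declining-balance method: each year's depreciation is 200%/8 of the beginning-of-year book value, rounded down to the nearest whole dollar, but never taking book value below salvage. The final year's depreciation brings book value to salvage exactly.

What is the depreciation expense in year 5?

$23,746

Depreciable base = $300,199 − $38,000 = $262,199.
Year 1: ⌊$300,199 × 200%/8⌋ = $75,049. Book value $225,150.
Year 2: ⌊$225,150 × 200%/8⌋ = $56,287. Book value $168,863.
Year 3: ⌊$168,863 × 200%/8⌋ = $42,215. Book value $126,648.
Year 4: ⌊$126,648 × 200%/8⌋ = $31,662. Book value $94,986.
Year 5: ⌊$94,986 × 200%/8⌋ = $23,746. Book value $71,240.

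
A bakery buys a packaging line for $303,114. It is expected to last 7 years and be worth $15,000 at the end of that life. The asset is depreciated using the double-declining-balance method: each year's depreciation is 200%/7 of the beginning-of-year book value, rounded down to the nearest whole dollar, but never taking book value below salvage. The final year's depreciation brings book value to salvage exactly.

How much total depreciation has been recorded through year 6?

Depreciable base = $303,114 − $15,000 = $288,114.
Year 1: ⌊$303,114 × 200%/7⌋ = $86,604. Book value $216,510.
Year 2: ⌊$216,510 × 200%/7⌋ = $61,860. Book value $154,650.
Year 3: ⌊$154,650 × 200%/7⌋ = $44,185. Book value $110,465.
Year 4: ⌊$110,465 × 200%/7⌋ = $31,561. Book value $78,904.
Year 5: ⌊$78,904 × 200%/7⌋ = $22,544. Book value $56,360.
Year 6: ⌊$56,360 × 200%/7⌋ = $16,102. Book value $40,258.
Accumulated through year 6 = $303,114 − $40,258 = $262,856.

$262,856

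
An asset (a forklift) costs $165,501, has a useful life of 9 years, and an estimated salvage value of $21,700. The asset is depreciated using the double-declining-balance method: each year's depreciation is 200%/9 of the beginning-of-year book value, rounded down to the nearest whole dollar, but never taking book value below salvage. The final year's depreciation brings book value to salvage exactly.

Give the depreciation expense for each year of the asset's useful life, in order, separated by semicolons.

$36,778; $28,605; $22,248; $17,304; $13,459; $10,468; $8,142; $6,332; $465

Depreciable base = $165,501 − $21,700 = $143,801.
Year 1: ⌊$165,501 × 200%/9⌋ = $36,778. Book value $128,723.
Year 2: ⌊$128,723 × 200%/9⌋ = $28,605. Book value $100,118.
Year 3: ⌊$100,118 × 200%/9⌋ = $22,248. Book value $77,870.
Year 4: ⌊$77,870 × 200%/9⌋ = $17,304. Book value $60,566.
Year 5: ⌊$60,566 × 200%/9⌋ = $13,459. Book value $47,107.
Year 6: ⌊$47,107 × 200%/9⌋ = $10,468. Book value $36,639.
Year 7: ⌊$36,639 × 200%/9⌋ = $8,142. Book value $28,497.
Year 8: ⌊$28,497 × 200%/9⌋ = $6,332. Book value $22,165.
Year 9 (final): $22,165 − $21,700 = $465. Book value $21,700.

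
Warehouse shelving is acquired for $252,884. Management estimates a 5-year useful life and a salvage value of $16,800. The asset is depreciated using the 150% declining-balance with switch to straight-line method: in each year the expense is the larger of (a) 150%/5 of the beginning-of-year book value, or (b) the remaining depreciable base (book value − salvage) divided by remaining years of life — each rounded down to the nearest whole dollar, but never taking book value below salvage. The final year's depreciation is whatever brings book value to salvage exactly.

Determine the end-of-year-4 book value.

Depreciable base = $252,884 − $16,800 = $236,084.
Year 1: DB = ⌊$252,884 × 150%/5⌋ = $75,865; SL = ⌊$236,084/5⌋ = $47,216 → take DB $75,865. Book value $177,019.
Year 2: DB = ⌊$177,019 × 150%/5⌋ = $53,105; SL = ⌊$160,219/4⌋ = $40,054 → take DB $53,105. Book value $123,914.
Year 3: DB = ⌊$123,914 × 150%/5⌋ = $37,174; SL = ⌊$107,114/3⌋ = $35,704 → take DB $37,174. Book value $86,740.
Year 4: DB = ⌊$86,740 × 150%/5⌋ = $26,022; SL = ⌊$69,940/2⌋ = $34,970 → take SL $34,970. Book value $51,770.

$51,770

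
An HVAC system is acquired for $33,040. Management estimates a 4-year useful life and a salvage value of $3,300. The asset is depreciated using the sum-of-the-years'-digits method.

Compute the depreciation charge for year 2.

$8,922

Depreciable base = $33,040 − $3,300 = $29,740.
Sum of the years' digits = 4+3+2+1 = 10.
Year 1: $29,740 × 4/10 = $11,896. Book value $21,144.
Year 2: $29,740 × 3/10 = $8,922. Book value $12,222.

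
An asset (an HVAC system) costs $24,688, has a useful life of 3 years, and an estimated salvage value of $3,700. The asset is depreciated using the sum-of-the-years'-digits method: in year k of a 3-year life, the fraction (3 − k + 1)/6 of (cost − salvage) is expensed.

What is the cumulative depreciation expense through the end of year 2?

$17,490

Depreciable base = $24,688 − $3,700 = $20,988.
Sum of the years' digits = 3+2+1 = 6.
Year 1: $20,988 × 3/6 = $10,494. Book value $14,194.
Year 2: $20,988 × 2/6 = $6,996. Book value $7,198.
Accumulated through year 2 = $24,688 − $7,198 = $17,490.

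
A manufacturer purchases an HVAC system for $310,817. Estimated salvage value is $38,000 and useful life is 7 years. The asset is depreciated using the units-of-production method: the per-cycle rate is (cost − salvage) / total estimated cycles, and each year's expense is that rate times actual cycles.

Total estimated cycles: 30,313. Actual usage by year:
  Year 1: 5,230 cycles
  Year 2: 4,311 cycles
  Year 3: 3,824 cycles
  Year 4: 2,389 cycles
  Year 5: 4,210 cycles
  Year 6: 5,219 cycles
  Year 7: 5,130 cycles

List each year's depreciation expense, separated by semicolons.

$47,070; $38,799; $34,416; $21,501; $37,890; $46,971; $46,170

Depreciable base = $310,817 − $38,000 = $272,817.
Rate = $272,817 / 30,313 cycles = $9 per cycle.
Year 1: 5,230 × $9 = $47,070. Book value $263,747.
Year 2: 4,311 × $9 = $38,799. Book value $224,948.
Year 3: 3,824 × $9 = $34,416. Book value $190,532.
Year 4: 2,389 × $9 = $21,501. Book value $169,031.
Year 5: 4,210 × $9 = $37,890. Book value $131,141.
Year 6: 5,219 × $9 = $46,971. Book value $84,170.
Year 7: 5,130 × $9 = $46,170. Book value $38,000.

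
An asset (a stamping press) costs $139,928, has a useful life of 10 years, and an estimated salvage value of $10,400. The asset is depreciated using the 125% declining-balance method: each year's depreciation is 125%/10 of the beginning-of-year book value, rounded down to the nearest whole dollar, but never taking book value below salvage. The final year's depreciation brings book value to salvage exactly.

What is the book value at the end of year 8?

Depreciable base = $139,928 − $10,400 = $129,528.
Year 1: ⌊$139,928 × 125%/10⌋ = $17,491. Book value $122,437.
Year 2: ⌊$122,437 × 125%/10⌋ = $15,304. Book value $107,133.
Year 3: ⌊$107,133 × 125%/10⌋ = $13,391. Book value $93,742.
Year 4: ⌊$93,742 × 125%/10⌋ = $11,717. Book value $82,025.
Year 5: ⌊$82,025 × 125%/10⌋ = $10,253. Book value $71,772.
Year 6: ⌊$71,772 × 125%/10⌋ = $8,971. Book value $62,801.
Year 7: ⌊$62,801 × 125%/10⌋ = $7,850. Book value $54,951.
Year 8: ⌊$54,951 × 125%/10⌋ = $6,868. Book value $48,083.

$48,083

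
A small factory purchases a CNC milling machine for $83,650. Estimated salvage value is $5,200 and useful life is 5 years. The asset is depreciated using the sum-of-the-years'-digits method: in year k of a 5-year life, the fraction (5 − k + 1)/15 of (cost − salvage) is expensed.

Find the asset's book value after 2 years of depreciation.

$36,580

Depreciable base = $83,650 − $5,200 = $78,450.
Sum of the years' digits = 5+4+3+2+1 = 15.
Year 1: $78,450 × 5/15 = $26,150. Book value $57,500.
Year 2: $78,450 × 4/15 = $20,920. Book value $36,580.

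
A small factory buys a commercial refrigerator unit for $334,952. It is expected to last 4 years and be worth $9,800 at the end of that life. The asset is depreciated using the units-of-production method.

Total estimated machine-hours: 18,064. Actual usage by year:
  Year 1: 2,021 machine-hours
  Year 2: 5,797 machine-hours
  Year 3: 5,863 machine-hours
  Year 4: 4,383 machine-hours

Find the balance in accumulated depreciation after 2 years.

Depreciable base = $334,952 − $9,800 = $325,152.
Rate = $325,152 / 18,064 machine-hours = $18 per machine-hour.
Year 1: 2,021 × $18 = $36,378. Book value $298,574.
Year 2: 5,797 × $18 = $104,346. Book value $194,228.
Accumulated through year 2 = $334,952 − $194,228 = $140,724.

$140,724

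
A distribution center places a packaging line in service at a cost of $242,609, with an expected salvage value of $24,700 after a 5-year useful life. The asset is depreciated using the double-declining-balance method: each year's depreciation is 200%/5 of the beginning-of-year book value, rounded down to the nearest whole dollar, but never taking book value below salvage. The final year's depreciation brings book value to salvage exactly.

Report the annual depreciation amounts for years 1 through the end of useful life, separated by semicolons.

Depreciable base = $242,609 − $24,700 = $217,909.
Year 1: ⌊$242,609 × 200%/5⌋ = $97,043. Book value $145,566.
Year 2: ⌊$145,566 × 200%/5⌋ = $58,226. Book value $87,340.
Year 3: ⌊$87,340 × 200%/5⌋ = $34,936. Book value $52,404.
Year 4: ⌊$52,404 × 200%/5⌋ = $20,961. Book value $31,443.
Year 5 (final): $31,443 − $24,700 = $6,743. Book value $24,700.

$97,043; $58,226; $34,936; $20,961; $6,743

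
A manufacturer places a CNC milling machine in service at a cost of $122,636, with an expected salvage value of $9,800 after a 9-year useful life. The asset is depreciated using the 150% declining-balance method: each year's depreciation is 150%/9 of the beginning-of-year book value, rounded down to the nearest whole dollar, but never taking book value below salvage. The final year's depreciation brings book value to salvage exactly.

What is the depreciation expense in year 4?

$11,828

Depreciable base = $122,636 − $9,800 = $112,836.
Year 1: ⌊$122,636 × 150%/9⌋ = $20,439. Book value $102,197.
Year 2: ⌊$102,197 × 150%/9⌋ = $17,032. Book value $85,165.
Year 3: ⌊$85,165 × 150%/9⌋ = $14,194. Book value $70,971.
Year 4: ⌊$70,971 × 150%/9⌋ = $11,828. Book value $59,143.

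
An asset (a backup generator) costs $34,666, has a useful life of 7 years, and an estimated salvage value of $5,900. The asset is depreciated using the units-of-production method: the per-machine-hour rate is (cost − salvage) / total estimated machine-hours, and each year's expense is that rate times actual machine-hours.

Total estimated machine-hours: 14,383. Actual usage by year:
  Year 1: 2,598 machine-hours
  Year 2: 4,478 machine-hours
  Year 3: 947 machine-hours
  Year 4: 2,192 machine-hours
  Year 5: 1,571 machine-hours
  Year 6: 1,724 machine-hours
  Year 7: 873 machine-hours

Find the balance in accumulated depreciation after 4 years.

$20,430

Depreciable base = $34,666 − $5,900 = $28,766.
Rate = $28,766 / 14,383 machine-hours = $2 per machine-hour.
Year 1: 2,598 × $2 = $5,196. Book value $29,470.
Year 2: 4,478 × $2 = $8,956. Book value $20,514.
Year 3: 947 × $2 = $1,894. Book value $18,620.
Year 4: 2,192 × $2 = $4,384. Book value $14,236.
Accumulated through year 4 = $34,666 − $14,236 = $20,430.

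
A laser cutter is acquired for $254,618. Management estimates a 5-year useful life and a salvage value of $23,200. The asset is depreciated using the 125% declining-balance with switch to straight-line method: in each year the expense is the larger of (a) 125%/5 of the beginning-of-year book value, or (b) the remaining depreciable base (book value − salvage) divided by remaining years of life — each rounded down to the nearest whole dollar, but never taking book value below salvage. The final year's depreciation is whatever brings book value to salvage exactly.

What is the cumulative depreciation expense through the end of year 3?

Depreciable base = $254,618 − $23,200 = $231,418.
Year 1: DB = ⌊$254,618 × 125%/5⌋ = $63,654; SL = ⌊$231,418/5⌋ = $46,283 → take DB $63,654. Book value $190,964.
Year 2: DB = ⌊$190,964 × 125%/5⌋ = $47,741; SL = ⌊$167,764/4⌋ = $41,941 → take DB $47,741. Book value $143,223.
Year 3: DB = ⌊$143,223 × 125%/5⌋ = $35,805; SL = ⌊$120,023/3⌋ = $40,007 → take SL $40,007. Book value $103,216.
Accumulated through year 3 = $254,618 − $103,216 = $151,402.

$151,402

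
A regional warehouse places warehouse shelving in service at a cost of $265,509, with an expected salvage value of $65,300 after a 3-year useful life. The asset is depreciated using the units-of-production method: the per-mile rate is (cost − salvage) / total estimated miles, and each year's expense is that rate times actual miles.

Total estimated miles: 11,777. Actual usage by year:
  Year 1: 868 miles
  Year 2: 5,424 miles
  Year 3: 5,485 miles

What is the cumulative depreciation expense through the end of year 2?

$106,964

Depreciable base = $265,509 − $65,300 = $200,209.
Rate = $200,209 / 11,777 miles = $17 per mile.
Year 1: 868 × $17 = $14,756. Book value $250,753.
Year 2: 5,424 × $17 = $92,208. Book value $158,545.
Accumulated through year 2 = $265,509 − $158,545 = $106,964.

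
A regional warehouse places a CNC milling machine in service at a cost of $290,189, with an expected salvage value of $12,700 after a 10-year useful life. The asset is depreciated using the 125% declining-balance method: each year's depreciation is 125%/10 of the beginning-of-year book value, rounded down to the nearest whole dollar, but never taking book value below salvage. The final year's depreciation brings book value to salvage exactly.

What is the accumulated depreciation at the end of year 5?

$141,347

Depreciable base = $290,189 − $12,700 = $277,489.
Year 1: ⌊$290,189 × 125%/10⌋ = $36,273. Book value $253,916.
Year 2: ⌊$253,916 × 125%/10⌋ = $31,739. Book value $222,177.
Year 3: ⌊$222,177 × 125%/10⌋ = $27,772. Book value $194,405.
Year 4: ⌊$194,405 × 125%/10⌋ = $24,300. Book value $170,105.
Year 5: ⌊$170,105 × 125%/10⌋ = $21,263. Book value $148,842.
Accumulated through year 5 = $290,189 − $148,842 = $141,347.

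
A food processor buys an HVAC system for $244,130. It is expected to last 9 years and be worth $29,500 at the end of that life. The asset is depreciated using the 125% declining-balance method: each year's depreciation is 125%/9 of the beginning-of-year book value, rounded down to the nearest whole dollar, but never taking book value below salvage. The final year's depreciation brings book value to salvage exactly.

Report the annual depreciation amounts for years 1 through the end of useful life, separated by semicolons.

$33,906; $29,197; $25,142; $21,650; $18,643; $16,054; $13,824; $11,904; $44,310

Depreciable base = $244,130 − $29,500 = $214,630.
Year 1: ⌊$244,130 × 125%/9⌋ = $33,906. Book value $210,224.
Year 2: ⌊$210,224 × 125%/9⌋ = $29,197. Book value $181,027.
Year 3: ⌊$181,027 × 125%/9⌋ = $25,142. Book value $155,885.
Year 4: ⌊$155,885 × 125%/9⌋ = $21,650. Book value $134,235.
Year 5: ⌊$134,235 × 125%/9⌋ = $18,643. Book value $115,592.
Year 6: ⌊$115,592 × 125%/9⌋ = $16,054. Book value $99,538.
Year 7: ⌊$99,538 × 125%/9⌋ = $13,824. Book value $85,714.
Year 8: ⌊$85,714 × 125%/9⌋ = $11,904. Book value $73,810.
Year 9 (final): $73,810 − $29,500 = $44,310. Book value $29,500.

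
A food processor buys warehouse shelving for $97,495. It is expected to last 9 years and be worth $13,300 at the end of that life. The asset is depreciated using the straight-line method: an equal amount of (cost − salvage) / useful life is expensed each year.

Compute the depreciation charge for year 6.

$9,355

Depreciable base = $97,495 − $13,300 = $84,195.
Annual expense = $84,195 / 9 = $9,355.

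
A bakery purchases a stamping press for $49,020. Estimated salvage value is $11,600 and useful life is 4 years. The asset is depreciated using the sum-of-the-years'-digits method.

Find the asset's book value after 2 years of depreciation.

$22,826

Depreciable base = $49,020 − $11,600 = $37,420.
Sum of the years' digits = 4+3+2+1 = 10.
Year 1: $37,420 × 4/10 = $14,968. Book value $34,052.
Year 2: $37,420 × 3/10 = $11,226. Book value $22,826.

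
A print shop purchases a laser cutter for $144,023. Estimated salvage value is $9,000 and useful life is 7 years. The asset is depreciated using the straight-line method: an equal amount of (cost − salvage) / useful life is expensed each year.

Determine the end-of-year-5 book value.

$47,578

Depreciable base = $144,023 − $9,000 = $135,023.
Annual expense = $135,023 / 7 = $19,289.
End of year 1: book value $124,734.
End of year 2: book value $105,445.
End of year 3: book value $86,156.
End of year 4: book value $66,867.
End of year 5: book value $47,578.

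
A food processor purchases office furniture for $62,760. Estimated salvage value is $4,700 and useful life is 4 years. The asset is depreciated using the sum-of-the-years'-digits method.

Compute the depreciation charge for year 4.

$5,806

Depreciable base = $62,760 − $4,700 = $58,060.
Sum of the years' digits = 4+3+2+1 = 10.
Year 1: $58,060 × 4/10 = $23,224. Book value $39,536.
Year 2: $58,060 × 3/10 = $17,418. Book value $22,118.
Year 3: $58,060 × 2/10 = $11,612. Book value $10,506.
Year 4: $58,060 × 1/10 = $5,806. Book value $4,700.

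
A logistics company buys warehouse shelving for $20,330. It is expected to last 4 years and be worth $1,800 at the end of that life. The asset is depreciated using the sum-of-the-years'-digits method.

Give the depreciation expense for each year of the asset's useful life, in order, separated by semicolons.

Depreciable base = $20,330 − $1,800 = $18,530.
Sum of the years' digits = 4+3+2+1 = 10.
Year 1: $18,530 × 4/10 = $7,412. Book value $12,918.
Year 2: $18,530 × 3/10 = $5,559. Book value $7,359.
Year 3: $18,530 × 2/10 = $3,706. Book value $3,653.
Year 4: $18,530 × 1/10 = $1,853. Book value $1,800.

$7,412; $5,559; $3,706; $1,853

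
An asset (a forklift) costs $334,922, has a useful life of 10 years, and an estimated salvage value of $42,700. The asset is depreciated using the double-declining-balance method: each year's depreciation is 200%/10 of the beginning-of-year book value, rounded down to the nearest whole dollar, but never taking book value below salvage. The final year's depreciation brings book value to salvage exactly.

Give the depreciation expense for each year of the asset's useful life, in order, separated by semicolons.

$66,984; $53,587; $42,870; $34,296; $27,437; $21,949; $17,559; $14,048; $11,238; $2,254

Depreciable base = $334,922 − $42,700 = $292,222.
Year 1: ⌊$334,922 × 200%/10⌋ = $66,984. Book value $267,938.
Year 2: ⌊$267,938 × 200%/10⌋ = $53,587. Book value $214,351.
Year 3: ⌊$214,351 × 200%/10⌋ = $42,870. Book value $171,481.
Year 4: ⌊$171,481 × 200%/10⌋ = $34,296. Book value $137,185.
Year 5: ⌊$137,185 × 200%/10⌋ = $27,437. Book value $109,748.
Year 6: ⌊$109,748 × 200%/10⌋ = $21,949. Book value $87,799.
Year 7: ⌊$87,799 × 200%/10⌋ = $17,559. Book value $70,240.
Year 8: ⌊$70,240 × 200%/10⌋ = $14,048. Book value $56,192.
Year 9: ⌊$56,192 × 200%/10⌋ = $11,238. Book value $44,954.
Year 10 (final): $44,954 − $42,700 = $2,254. Book value $42,700.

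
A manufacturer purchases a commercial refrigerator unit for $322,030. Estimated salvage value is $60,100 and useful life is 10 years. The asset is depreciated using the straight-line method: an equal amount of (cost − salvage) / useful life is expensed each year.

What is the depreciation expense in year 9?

Depreciable base = $322,030 − $60,100 = $261,930.
Annual expense = $261,930 / 10 = $26,193.

$26,193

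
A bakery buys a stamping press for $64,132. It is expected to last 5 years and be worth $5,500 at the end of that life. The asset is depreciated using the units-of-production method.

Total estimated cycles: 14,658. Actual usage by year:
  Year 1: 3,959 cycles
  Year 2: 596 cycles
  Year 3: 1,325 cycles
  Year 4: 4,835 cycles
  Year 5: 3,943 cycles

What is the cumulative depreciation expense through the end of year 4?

Depreciable base = $64,132 − $5,500 = $58,632.
Rate = $58,632 / 14,658 cycles = $4 per cycle.
Year 1: 3,959 × $4 = $15,836. Book value $48,296.
Year 2: 596 × $4 = $2,384. Book value $45,912.
Year 3: 1,325 × $4 = $5,300. Book value $40,612.
Year 4: 4,835 × $4 = $19,340. Book value $21,272.
Accumulated through year 4 = $64,132 − $21,272 = $42,860.

$42,860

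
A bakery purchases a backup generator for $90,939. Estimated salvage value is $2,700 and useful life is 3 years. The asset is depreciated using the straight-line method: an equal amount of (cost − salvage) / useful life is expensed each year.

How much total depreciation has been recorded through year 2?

$58,826

Depreciable base = $90,939 − $2,700 = $88,239.
Annual expense = $88,239 / 3 = $29,413.
End of year 1: book value $61,526.
End of year 2: book value $32,113.
Accumulated through year 2 = $90,939 − $32,113 = $58,826.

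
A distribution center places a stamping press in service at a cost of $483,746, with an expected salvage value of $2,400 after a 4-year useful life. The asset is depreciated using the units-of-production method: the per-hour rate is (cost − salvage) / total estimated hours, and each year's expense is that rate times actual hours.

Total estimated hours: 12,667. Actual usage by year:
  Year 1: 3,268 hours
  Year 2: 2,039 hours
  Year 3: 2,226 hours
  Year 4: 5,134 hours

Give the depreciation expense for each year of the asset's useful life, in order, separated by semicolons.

Depreciable base = $483,746 − $2,400 = $481,346.
Rate = $481,346 / 12,667 hours = $38 per hour.
Year 1: 3,268 × $38 = $124,184. Book value $359,562.
Year 2: 2,039 × $38 = $77,482. Book value $282,080.
Year 3: 2,226 × $38 = $84,588. Book value $197,492.
Year 4: 5,134 × $38 = $195,092. Book value $2,400.

$124,184; $77,482; $84,588; $195,092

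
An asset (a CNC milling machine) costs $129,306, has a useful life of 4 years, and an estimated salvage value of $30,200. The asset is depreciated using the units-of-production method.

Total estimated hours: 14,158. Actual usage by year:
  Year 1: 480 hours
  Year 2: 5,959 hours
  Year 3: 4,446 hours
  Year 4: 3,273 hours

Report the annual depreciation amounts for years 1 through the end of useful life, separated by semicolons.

$3,360; $41,713; $31,122; $22,911

Depreciable base = $129,306 − $30,200 = $99,106.
Rate = $99,106 / 14,158 hours = $7 per hour.
Year 1: 480 × $7 = $3,360. Book value $125,946.
Year 2: 5,959 × $7 = $41,713. Book value $84,233.
Year 3: 4,446 × $7 = $31,122. Book value $53,111.
Year 4: 3,273 × $7 = $22,911. Book value $30,200.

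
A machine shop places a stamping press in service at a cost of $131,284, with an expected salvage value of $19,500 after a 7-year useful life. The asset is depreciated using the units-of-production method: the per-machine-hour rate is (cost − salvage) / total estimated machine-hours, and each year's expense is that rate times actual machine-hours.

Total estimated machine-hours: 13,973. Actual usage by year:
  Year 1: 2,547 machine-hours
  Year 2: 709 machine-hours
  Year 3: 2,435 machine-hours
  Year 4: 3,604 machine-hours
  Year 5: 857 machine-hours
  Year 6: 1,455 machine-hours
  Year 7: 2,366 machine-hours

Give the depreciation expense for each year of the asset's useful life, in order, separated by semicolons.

$20,376; $5,672; $19,480; $28,832; $6,856; $11,640; $18,928

Depreciable base = $131,284 − $19,500 = $111,784.
Rate = $111,784 / 13,973 machine-hours = $8 per machine-hour.
Year 1: 2,547 × $8 = $20,376. Book value $110,908.
Year 2: 709 × $8 = $5,672. Book value $105,236.
Year 3: 2,435 × $8 = $19,480. Book value $85,756.
Year 4: 3,604 × $8 = $28,832. Book value $56,924.
Year 5: 857 × $8 = $6,856. Book value $50,068.
Year 6: 1,455 × $8 = $11,640. Book value $38,428.
Year 7: 2,366 × $8 = $18,928. Book value $19,500.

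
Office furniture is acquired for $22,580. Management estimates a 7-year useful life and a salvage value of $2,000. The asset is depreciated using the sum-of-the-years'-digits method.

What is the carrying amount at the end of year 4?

$6,410

Depreciable base = $22,580 − $2,000 = $20,580.
Sum of the years' digits = 7+6+5+4+3+2+1 = 28.
Year 1: $20,580 × 7/28 = $5,145. Book value $17,435.
Year 2: $20,580 × 6/28 = $4,410. Book value $13,025.
Year 3: $20,580 × 5/28 = $3,675. Book value $9,350.
Year 4: $20,580 × 4/28 = $2,940. Book value $6,410.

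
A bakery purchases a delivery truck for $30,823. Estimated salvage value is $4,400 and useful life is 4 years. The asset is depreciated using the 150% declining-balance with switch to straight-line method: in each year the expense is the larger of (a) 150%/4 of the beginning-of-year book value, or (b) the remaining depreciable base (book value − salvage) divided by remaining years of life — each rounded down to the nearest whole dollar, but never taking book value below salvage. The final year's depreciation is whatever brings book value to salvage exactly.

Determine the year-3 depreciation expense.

$4,515

Depreciable base = $30,823 − $4,400 = $26,423.
Year 1: DB = ⌊$30,823 × 150%/4⌋ = $11,558; SL = ⌊$26,423/4⌋ = $6,605 → take DB $11,558. Book value $19,265.
Year 2: DB = ⌊$19,265 × 150%/4⌋ = $7,224; SL = ⌊$14,865/3⌋ = $4,955 → take DB $7,224. Book value $12,041.
Year 3: DB = ⌊$12,041 × 150%/4⌋ = $4,515; SL = ⌊$7,641/2⌋ = $3,820 → take DB $4,515. Book value $7,526.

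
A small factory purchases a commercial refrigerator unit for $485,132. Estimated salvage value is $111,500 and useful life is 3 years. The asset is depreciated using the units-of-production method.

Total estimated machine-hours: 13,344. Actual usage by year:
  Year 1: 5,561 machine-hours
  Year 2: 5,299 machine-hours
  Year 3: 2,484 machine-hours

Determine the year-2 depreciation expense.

Depreciable base = $485,132 − $111,500 = $373,632.
Rate = $373,632 / 13,344 machine-hours = $28 per machine-hour.
Year 1: 5,561 × $28 = $155,708. Book value $329,424.
Year 2: 5,299 × $28 = $148,372. Book value $181,052.

$148,372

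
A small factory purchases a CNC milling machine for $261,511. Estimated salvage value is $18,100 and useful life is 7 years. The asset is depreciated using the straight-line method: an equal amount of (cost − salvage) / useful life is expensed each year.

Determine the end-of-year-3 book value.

$157,192

Depreciable base = $261,511 − $18,100 = $243,411.
Annual expense = $243,411 / 7 = $34,773.
End of year 1: book value $226,738.
End of year 2: book value $191,965.
End of year 3: book value $157,192.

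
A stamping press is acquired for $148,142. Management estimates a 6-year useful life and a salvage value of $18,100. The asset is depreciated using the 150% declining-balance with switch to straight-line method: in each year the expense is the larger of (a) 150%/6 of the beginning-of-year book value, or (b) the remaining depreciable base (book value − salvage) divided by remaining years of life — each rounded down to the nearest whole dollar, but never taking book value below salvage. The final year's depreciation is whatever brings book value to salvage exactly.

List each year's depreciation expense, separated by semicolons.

$37,035; $27,776; $20,832; $15,624; $14,387; $14,388

Depreciable base = $148,142 − $18,100 = $130,042.
Year 1: DB = ⌊$148,142 × 150%/6⌋ = $37,035; SL = ⌊$130,042/6⌋ = $21,673 → take DB $37,035. Book value $111,107.
Year 2: DB = ⌊$111,107 × 150%/6⌋ = $27,776; SL = ⌊$93,007/5⌋ = $18,601 → take DB $27,776. Book value $83,331.
Year 3: DB = ⌊$83,331 × 150%/6⌋ = $20,832; SL = ⌊$65,231/4⌋ = $16,307 → take DB $20,832. Book value $62,499.
Year 4: DB = ⌊$62,499 × 150%/6⌋ = $15,624; SL = ⌊$44,399/3⌋ = $14,799 → take DB $15,624. Book value $46,875.
Year 5: DB = ⌊$46,875 × 150%/6⌋ = $11,718; SL = ⌊$28,775/2⌋ = $14,387 → take SL $14,387. Book value $32,488.
Year 6 (final): $32,488 − $18,100 = $14,388. Book value $18,100.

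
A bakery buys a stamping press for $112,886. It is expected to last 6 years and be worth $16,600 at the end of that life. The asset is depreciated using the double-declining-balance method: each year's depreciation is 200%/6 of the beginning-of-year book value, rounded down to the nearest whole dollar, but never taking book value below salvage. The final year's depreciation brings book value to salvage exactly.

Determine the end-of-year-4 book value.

$22,299

Depreciable base = $112,886 − $16,600 = $96,286.
Year 1: ⌊$112,886 × 200%/6⌋ = $37,628. Book value $75,258.
Year 2: ⌊$75,258 × 200%/6⌋ = $25,086. Book value $50,172.
Year 3: ⌊$50,172 × 200%/6⌋ = $16,724. Book value $33,448.
Year 4: ⌊$33,448 × 200%/6⌋ = $11,149. Book value $22,299.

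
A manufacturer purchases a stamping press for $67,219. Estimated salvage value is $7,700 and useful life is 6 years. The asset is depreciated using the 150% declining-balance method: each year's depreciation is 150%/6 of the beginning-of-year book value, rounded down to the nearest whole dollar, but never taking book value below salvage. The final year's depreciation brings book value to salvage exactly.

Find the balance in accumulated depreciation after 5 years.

Depreciable base = $67,219 − $7,700 = $59,519.
Year 1: ⌊$67,219 × 150%/6⌋ = $16,804. Book value $50,415.
Year 2: ⌊$50,415 × 150%/6⌋ = $12,603. Book value $37,812.
Year 3: ⌊$37,812 × 150%/6⌋ = $9,453. Book value $28,359.
Year 4: ⌊$28,359 × 150%/6⌋ = $7,089. Book value $21,270.
Year 5: ⌊$21,270 × 150%/6⌋ = $5,317. Book value $15,953.
Accumulated through year 5 = $67,219 − $15,953 = $51,266.

$51,266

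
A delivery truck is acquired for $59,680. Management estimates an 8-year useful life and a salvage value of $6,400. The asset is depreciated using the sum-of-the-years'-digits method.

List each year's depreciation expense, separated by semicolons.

Depreciable base = $59,680 − $6,400 = $53,280.
Sum of the years' digits = 8+7+6+5+4+3+2+1 = 36.
Year 1: $53,280 × 8/36 = $11,840. Book value $47,840.
Year 2: $53,280 × 7/36 = $10,360. Book value $37,480.
Year 3: $53,280 × 6/36 = $8,880. Book value $28,600.
Year 4: $53,280 × 5/36 = $7,400. Book value $21,200.
Year 5: $53,280 × 4/36 = $5,920. Book value $15,280.
Year 6: $53,280 × 3/36 = $4,440. Book value $10,840.
Year 7: $53,280 × 2/36 = $2,960. Book value $7,880.
Year 8: $53,280 × 1/36 = $1,480. Book value $6,400.

$11,840; $10,360; $8,880; $7,400; $5,920; $4,440; $2,960; $1,480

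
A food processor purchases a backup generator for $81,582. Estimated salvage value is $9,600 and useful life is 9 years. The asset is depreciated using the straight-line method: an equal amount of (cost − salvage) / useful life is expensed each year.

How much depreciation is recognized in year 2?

Depreciable base = $81,582 − $9,600 = $71,982.
Annual expense = $71,982 / 9 = $7,998.

$7,998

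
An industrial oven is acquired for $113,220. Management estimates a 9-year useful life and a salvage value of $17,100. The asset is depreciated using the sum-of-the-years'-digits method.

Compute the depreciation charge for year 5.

$10,680

Depreciable base = $113,220 − $17,100 = $96,120.
Sum of the years' digits = 9+8+7+6+5+4+3+2+1 = 45.
Year 1: $96,120 × 9/45 = $19,224. Book value $93,996.
Year 2: $96,120 × 8/45 = $17,088. Book value $76,908.
Year 3: $96,120 × 7/45 = $14,952. Book value $61,956.
Year 4: $96,120 × 6/45 = $12,816. Book value $49,140.
Year 5: $96,120 × 5/45 = $10,680. Book value $38,460.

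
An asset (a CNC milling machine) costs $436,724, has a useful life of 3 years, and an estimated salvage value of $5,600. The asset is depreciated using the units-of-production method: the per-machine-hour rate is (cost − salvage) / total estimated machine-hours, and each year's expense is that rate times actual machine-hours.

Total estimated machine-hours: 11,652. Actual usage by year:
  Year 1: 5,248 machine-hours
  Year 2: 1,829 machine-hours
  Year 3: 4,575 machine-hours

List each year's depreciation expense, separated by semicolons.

Depreciable base = $436,724 − $5,600 = $431,124.
Rate = $431,124 / 11,652 machine-hours = $37 per machine-hour.
Year 1: 5,248 × $37 = $194,176. Book value $242,548.
Year 2: 1,829 × $37 = $67,673. Book value $174,875.
Year 3: 4,575 × $37 = $169,275. Book value $5,600.

$194,176; $67,673; $169,275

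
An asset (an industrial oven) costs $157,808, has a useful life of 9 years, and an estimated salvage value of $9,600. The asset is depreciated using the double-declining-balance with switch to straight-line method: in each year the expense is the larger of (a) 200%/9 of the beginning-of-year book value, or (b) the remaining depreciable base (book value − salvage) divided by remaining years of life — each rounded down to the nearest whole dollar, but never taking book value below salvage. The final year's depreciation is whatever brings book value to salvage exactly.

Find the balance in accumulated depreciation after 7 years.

Depreciable base = $157,808 − $9,600 = $148,208.
Year 1: DB = ⌊$157,808 × 200%/9⌋ = $35,068; SL = ⌊$148,208/9⌋ = $16,467 → take DB $35,068. Book value $122,740.
Year 2: DB = ⌊$122,740 × 200%/9⌋ = $27,275; SL = ⌊$113,140/8⌋ = $14,142 → take DB $27,275. Book value $95,465.
Year 3: DB = ⌊$95,465 × 200%/9⌋ = $21,214; SL = ⌊$85,865/7⌋ = $12,266 → take DB $21,214. Book value $74,251.
Year 4: DB = ⌊$74,251 × 200%/9⌋ = $16,500; SL = ⌊$64,651/6⌋ = $10,775 → take DB $16,500. Book value $57,751.
Year 5: DB = ⌊$57,751 × 200%/9⌋ = $12,833; SL = ⌊$48,151/5⌋ = $9,630 → take DB $12,833. Book value $44,918.
Year 6: DB = ⌊$44,918 × 200%/9⌋ = $9,981; SL = ⌊$35,318/4⌋ = $8,829 → take DB $9,981. Book value $34,937.
Year 7: DB = ⌊$34,937 × 200%/9⌋ = $7,763; SL = ⌊$25,337/3⌋ = $8,445 → take SL $8,445. Book value $26,492.
Accumulated through year 7 = $157,808 − $26,492 = $131,316.

$131,316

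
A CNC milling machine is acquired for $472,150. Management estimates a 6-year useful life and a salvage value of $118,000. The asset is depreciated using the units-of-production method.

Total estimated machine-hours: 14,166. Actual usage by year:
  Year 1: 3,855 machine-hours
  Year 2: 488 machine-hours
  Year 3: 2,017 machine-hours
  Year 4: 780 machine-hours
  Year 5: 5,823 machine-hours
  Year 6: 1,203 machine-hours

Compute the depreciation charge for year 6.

$30,075

Depreciable base = $472,150 − $118,000 = $354,150.
Rate = $354,150 / 14,166 machine-hours = $25 per machine-hour.
Year 1: 3,855 × $25 = $96,375. Book value $375,775.
Year 2: 488 × $25 = $12,200. Book value $363,575.
Year 3: 2,017 × $25 = $50,425. Book value $313,150.
Year 4: 780 × $25 = $19,500. Book value $293,650.
Year 5: 5,823 × $25 = $145,575. Book value $148,075.
Year 6: 1,203 × $25 = $30,075. Book value $118,000.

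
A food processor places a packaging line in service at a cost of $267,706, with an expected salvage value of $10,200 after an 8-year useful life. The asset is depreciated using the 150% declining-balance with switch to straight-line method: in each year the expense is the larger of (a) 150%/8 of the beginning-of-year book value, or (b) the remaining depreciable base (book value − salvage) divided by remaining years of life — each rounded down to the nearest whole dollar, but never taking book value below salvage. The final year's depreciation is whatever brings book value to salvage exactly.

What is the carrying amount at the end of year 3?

$143,593

Depreciable base = $267,706 − $10,200 = $257,506.
Year 1: DB = ⌊$267,706 × 150%/8⌋ = $50,194; SL = ⌊$257,506/8⌋ = $32,188 → take DB $50,194. Book value $217,512.
Year 2: DB = ⌊$217,512 × 150%/8⌋ = $40,783; SL = ⌊$207,312/7⌋ = $29,616 → take DB $40,783. Book value $176,729.
Year 3: DB = ⌊$176,729 × 150%/8⌋ = $33,136; SL = ⌊$166,529/6⌋ = $27,754 → take DB $33,136. Book value $143,593.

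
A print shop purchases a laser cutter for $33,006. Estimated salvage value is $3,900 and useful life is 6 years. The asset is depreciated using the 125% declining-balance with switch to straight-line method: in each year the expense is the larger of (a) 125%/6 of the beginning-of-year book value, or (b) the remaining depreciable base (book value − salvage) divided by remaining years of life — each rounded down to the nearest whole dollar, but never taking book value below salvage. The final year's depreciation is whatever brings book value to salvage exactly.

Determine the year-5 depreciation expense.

$4,159

Depreciable base = $33,006 − $3,900 = $29,106.
Year 1: DB = ⌊$33,006 × 125%/6⌋ = $6,876; SL = ⌊$29,106/6⌋ = $4,851 → take DB $6,876. Book value $26,130.
Year 2: DB = ⌊$26,130 × 125%/6⌋ = $5,443; SL = ⌊$22,230/5⌋ = $4,446 → take DB $5,443. Book value $20,687.
Year 3: DB = ⌊$20,687 × 125%/6⌋ = $4,309; SL = ⌊$16,787/4⌋ = $4,196 → take DB $4,309. Book value $16,378.
Year 4: DB = ⌊$16,378 × 125%/6⌋ = $3,412; SL = ⌊$12,478/3⌋ = $4,159 → take SL $4,159. Book value $12,219.
Year 5: DB = ⌊$12,219 × 125%/6⌋ = $2,545; SL = ⌊$8,319/2⌋ = $4,159 → take SL $4,159. Book value $8,060.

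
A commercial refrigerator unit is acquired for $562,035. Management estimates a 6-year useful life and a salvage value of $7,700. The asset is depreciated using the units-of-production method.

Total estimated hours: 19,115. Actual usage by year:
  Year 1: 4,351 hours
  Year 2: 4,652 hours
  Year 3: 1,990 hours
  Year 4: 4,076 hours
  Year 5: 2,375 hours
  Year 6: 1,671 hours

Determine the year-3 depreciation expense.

Depreciable base = $562,035 − $7,700 = $554,335.
Rate = $554,335 / 19,115 hours = $29 per hour.
Year 1: 4,351 × $29 = $126,179. Book value $435,856.
Year 2: 4,652 × $29 = $134,908. Book value $300,948.
Year 3: 1,990 × $29 = $57,710. Book value $243,238.

$57,710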